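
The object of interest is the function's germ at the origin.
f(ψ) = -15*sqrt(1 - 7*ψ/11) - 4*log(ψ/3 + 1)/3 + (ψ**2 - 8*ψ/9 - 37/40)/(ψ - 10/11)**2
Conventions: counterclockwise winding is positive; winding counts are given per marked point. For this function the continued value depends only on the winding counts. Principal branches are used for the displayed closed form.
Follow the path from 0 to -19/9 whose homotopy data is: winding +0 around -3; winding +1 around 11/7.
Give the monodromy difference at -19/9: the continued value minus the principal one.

The rational part is single-valued and drops out of the difference; each branch term changes only by its own monodromy.
(-15)*sqrt(1 - ψ/(11/7)): winding +1 is odd, the square root flips sign, contributing -2*(-15)*sqrt(1 - (-19/9)/(11/7)) = -2*(-15)*sqrt(232/99) = (20/11)*sqrt(638).
(-4/3)*log(1 - ψ/(-3)): winding 0 around -3, so this term returns to its principal value, contribution 0.
Summing the contributions at ψ = -19/9 gives (20/11)*sqrt(638).

Continued minus principal equals (20/11)*sqrt(638).


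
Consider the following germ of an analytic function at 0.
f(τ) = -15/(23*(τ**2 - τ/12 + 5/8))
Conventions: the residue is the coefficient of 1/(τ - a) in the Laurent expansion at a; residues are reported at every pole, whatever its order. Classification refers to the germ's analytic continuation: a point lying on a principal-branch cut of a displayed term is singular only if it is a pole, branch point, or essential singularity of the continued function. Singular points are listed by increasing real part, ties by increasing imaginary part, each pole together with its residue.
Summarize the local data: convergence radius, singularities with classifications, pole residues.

Denominator factor (τ**2 - τ/12 + 5/8): discriminant -359/144, complex-conjugate roots (1/24) + ((1/24)*sqrt(359))*i and (1/24) - ((1/24)*sqrt(359))*i; poles of order 1, moduli (1/4)*sqrt(10) and (1/4)*sqrt(10).
The radius of convergence is the smallest modulus among the singular points: (1/4)*sqrt(10).
The factor τ**2 - τ/12 + 5/8 splits as (τ - a)(τ - a') with a = (1/24) - ((1/24)*sqrt(359))*i, a' = (1/24) + ((1/24)*sqrt(359))*i. At the order-1 pole a set g(τ) = (τ - a)*f(τ) = [-15/23] / (τ - a').
Simple pole: residue = g(a) at a = (1/24) - ((1/24)*sqrt(359))*i, which is -((180/8257)*sqrt(359))*i.
The factor τ**2 - τ/12 + 5/8 splits as (τ - a)(τ - a') with a = (1/24) + ((1/24)*sqrt(359))*i, a' = (1/24) - ((1/24)*sqrt(359))*i. At the order-1 pole a set g(τ) = (τ - a)*f(τ) = [-15/23] / (τ - a').
Simple pole: residue = g(a) at a = (1/24) + ((1/24)*sqrt(359))*i, which is ((180/8257)*sqrt(359))*i.
List the singular points by increasing real part (a conjugate pair: the negative imaginary part first).

Radius of convergence at 0: (1/4)*sqrt(10).
At (1/24) - ((1/24)*sqrt(359))*i: a pole of order 1; residue -((180/8257)*sqrt(359))*i.
At (1/24) + ((1/24)*sqrt(359))*i: a pole of order 1; residue ((180/8257)*sqrt(359))*i.


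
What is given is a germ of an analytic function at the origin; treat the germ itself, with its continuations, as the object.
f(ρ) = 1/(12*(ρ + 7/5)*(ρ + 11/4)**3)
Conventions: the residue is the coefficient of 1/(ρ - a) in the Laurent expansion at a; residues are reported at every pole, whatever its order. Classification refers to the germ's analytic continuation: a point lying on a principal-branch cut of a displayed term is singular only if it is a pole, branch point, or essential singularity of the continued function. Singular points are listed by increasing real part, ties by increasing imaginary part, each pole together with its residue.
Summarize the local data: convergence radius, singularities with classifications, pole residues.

Radius of convergence at 0: 7/5.
At -11/4: a pole of order 3; residue -2000/59049.
At -7/5: a pole of order 1; residue 2000/59049.

Denominator factor (ρ + 11/4)^3: pole of order 3 at -11/4, modulus 11/4.
Denominator factor (ρ + 7/5): pole of order 1 at -7/5, modulus 7/5.
The radius of convergence is the smallest modulus among the singular points: 7/5.
At the order-3 pole -11/4 set g(ρ) = (ρ - (-11/4))^3*f(ρ) = 1/(12*(ρ + 7/5)).
Order-3 pole: residue = g''(a)/2; g''(-11/4) = -4000/59049, so the residue is -2000/59049.
At the order-1 pole -7/5 set g(ρ) = (ρ - (-7/5))*f(ρ) = 1/(12*(ρ + 11/4)**3).
Simple pole: residue = g(a) at a = -7/5, which is 2000/59049.
List the singular points by increasing real part (a conjugate pair: the negative imaginary part first).


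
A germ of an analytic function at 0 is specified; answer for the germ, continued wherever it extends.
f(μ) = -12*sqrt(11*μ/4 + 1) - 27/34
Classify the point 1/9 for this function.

There is no denominator, hence no pole anywhere.
Branch term sqrt(1 - μ/(-4/11)): argument at 1/9 is 47/36, nonzero, so 1/9 is not its branch point (a point on a principal cut is still regular for the continued germ).
So the germ continues analytically to 1/9.

The point is a regular point.


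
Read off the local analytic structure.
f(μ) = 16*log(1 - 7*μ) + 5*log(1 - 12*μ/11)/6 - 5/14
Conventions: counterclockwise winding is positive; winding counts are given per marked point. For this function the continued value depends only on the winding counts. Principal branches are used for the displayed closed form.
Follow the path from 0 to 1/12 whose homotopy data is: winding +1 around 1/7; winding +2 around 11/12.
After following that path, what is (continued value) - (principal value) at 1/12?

Continued minus principal equals (106/3)*pi*i.

The rational part is single-valued and drops out of the difference; each branch term changes only by its own monodromy.
(5/6)*log(1 - μ/(11/12)): each positive loop around 11/12 adds 2*pi*i to the log, so winding +2 contributes (5/6)*(2)*2*pi*i = (10/3)*pi*i.
(16)*log(1 - μ/(1/7)): each positive loop around 1/7 adds 2*pi*i to the log, so winding +1 contributes (16)*(1)*2*pi*i = (32)*pi*i.
Summing the contributions at μ = 1/12 gives (106/3)*pi*i.


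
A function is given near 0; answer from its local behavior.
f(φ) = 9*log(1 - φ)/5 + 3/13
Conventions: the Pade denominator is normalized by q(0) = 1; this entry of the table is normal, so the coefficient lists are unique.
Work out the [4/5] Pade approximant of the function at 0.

Taylor coefficients needed (expand at 0): a_0 = 3/13, a_1 = -9/5, a_2 = -9/10, a_3 = -3/5, a_4 = -9/20, a_5 = -9/25, a_6 = -3/10, a_7 = -9/35, a_8 = -9/40, a_9 = -1/5.
Write the denominator as Q(φ) = 1 + q1*φ + q2*φ^2 + q3*φ^3 + q4*φ^4 + q5*φ^5. Requiring Q*f - P = O(φ^10) with deg P <= 4 kills the coefficients of φ^5..φ^9 in Q*f:
  φ^5: a_5 + q1*a_4 + q2*a_3 + q3*a_2 + q4*a_1 + q5*a_0 = 0, i.e. -9/25 + (-9/20)*q1 + (-3/5)*q2 + (-9/10)*q3 + (-9/5)*q4 + (3/13)*q5 = 0.
  φ^6: a_6 + q1*a_5 + q2*a_4 + q3*a_3 + q4*a_2 + q5*a_1 = 0, i.e. -3/10 + (-9/25)*q1 + (-9/20)*q2 + (-3/5)*q3 + (-9/10)*q4 + (-9/5)*q5 = 0.
  φ^7: a_7 + q1*a_6 + q2*a_5 + q3*a_4 + q4*a_3 + q5*a_2 = 0, i.e. -9/35 + (-3/10)*q1 + (-9/25)*q2 + (-9/20)*q3 + (-3/5)*q4 + (-9/10)*q5 = 0.
  φ^8: a_8 + q1*a_7 + q2*a_6 + q3*a_5 + q4*a_4 + q5*a_3 = 0, i.e. -9/40 + (-9/35)*q1 + (-3/10)*q2 + (-9/25)*q3 + (-9/20)*q4 + (-3/5)*q5 = 0.
  φ^9: a_9 + q1*a_8 + q2*a_7 + q3*a_6 + q4*a_5 + q5*a_4 = 0, i.e. -1/5 + (-9/40)*q1 + (-9/35)*q2 + (-3/10)*q3 + (-9/25)*q4 + (-9/20)*q5 = 0.
Solving this linear system: q1 = -6622/3015, q2 = 541/335, q3 = -3116/7035, q4 = 1363/42210, q5 = 13/35175.
The numerator is Q*f truncated at degree 4: P0 = a_0 = 3/13; P1 = a_1 + q1*a_0 = -30139/13065; P2 = a_2 + q1*a_1 + q2*a_0 = 149207/43550; P3 = a_3 + q1*a_2 + q2*a_1 + q3*a_0 = -248813/152425; P4 = a_4 + q1*a_3 + q2*a_2 + q3*a_1 + q4*a_0 = 57251/261300.

The Pade approximant has numerator coefficients [3/13, -30139/13065, 149207/43550, -248813/152425, 57251/261300]; denominator coefficients [1, -6622/3015, 541/335, -3116/7035, 1363/42210, 13/35175].


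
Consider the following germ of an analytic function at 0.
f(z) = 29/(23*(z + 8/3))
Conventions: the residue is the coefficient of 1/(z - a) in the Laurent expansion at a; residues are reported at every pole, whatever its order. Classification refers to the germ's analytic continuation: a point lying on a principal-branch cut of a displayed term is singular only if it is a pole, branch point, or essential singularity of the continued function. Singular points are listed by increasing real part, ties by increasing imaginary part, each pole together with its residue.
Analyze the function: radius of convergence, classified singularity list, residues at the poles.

Denominator factor (z + 8/3): pole of order 1 at -8/3, modulus 8/3.
The radius of convergence is the smallest modulus among the singular points: 8/3.
At the order-1 pole -8/3 set g(z) = (z - (-8/3))*f(z) = 29/23.
Simple pole: residue = g(a) at a = -8/3, which is 29/23.

Radius of convergence at 0: 8/3.
At -8/3: a pole of order 1; residue 29/23.


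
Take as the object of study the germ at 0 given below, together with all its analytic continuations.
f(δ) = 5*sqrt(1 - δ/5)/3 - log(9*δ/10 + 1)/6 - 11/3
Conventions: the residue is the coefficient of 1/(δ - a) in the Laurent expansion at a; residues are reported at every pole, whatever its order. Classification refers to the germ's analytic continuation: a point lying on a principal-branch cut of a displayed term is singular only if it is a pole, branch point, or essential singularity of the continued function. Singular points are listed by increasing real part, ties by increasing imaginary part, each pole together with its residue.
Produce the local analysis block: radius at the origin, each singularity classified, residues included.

Radius of convergence at 0: 10/9.
At -10/9: a logarithmic branch point.
At 5: an algebraic (square-root) branch point.

Branch term (5/3)*sqrt(1 - δ/(5)): its argument vanishes at δ = 5, a square-root branch point, modulus 5.
Branch term (-1/6)*log(1 - δ/(-10/9)): its argument vanishes at δ = -10/9, a logarithmic branch point, modulus 10/9.
The radius of convergence is the smallest modulus among the singular points: 10/9.
List the singular points by increasing real part (a conjugate pair: the negative imaginary part first).


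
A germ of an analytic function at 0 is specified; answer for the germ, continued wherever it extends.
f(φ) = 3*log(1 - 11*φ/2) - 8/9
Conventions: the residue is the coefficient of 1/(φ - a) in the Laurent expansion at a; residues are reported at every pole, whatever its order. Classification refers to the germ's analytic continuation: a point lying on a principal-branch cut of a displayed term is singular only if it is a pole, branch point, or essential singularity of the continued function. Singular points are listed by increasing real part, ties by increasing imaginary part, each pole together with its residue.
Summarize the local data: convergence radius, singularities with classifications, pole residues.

Radius of convergence at 0: 2/11.
At 2/11: a logarithmic branch point.

Branch term (3)*log(1 - φ/(2/11)): its argument vanishes at φ = 2/11, a logarithmic branch point, modulus 2/11.
The radius of convergence is the smallest modulus among the singular points: 2/11.


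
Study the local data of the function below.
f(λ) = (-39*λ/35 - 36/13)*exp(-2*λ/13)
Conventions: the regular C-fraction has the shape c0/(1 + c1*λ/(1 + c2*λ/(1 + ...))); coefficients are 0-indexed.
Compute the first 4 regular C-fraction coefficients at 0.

The regular C-fraction coefficients are [-36/13, -1357/5460, 3334129/7409220, -3119834760/58817369689].

Taylor coefficients (expand at 0): a_0 = -36/13, a_1 = -4071/5915, a_2 = 10662/76895, a_3 = -11502/999635.
c0 = a_0 = -36/13. Peel one level at a time: if S = 1 + c*λ/S' with S'(0) = 1, then c is the λ-coefficient of S and S' = c*λ/(S - 1).
S_1 = c0/f = 1 + (-1357/5460)*λ + (3334129/29811600)*λ^2 + ...; c1 = -1357/5460.
S_2 = c1*λ/(S_1 - 1) = 1 + (3334129/7409220)*λ + (7428178/311204881)*λ^2 + ...; c2 = 3334129/7409220.
S_3 = c2*λ/(S_2 - 1) = 1 + (-3119834760/58817369689)*λ + ...; c3 = -3119834760/58817369689.


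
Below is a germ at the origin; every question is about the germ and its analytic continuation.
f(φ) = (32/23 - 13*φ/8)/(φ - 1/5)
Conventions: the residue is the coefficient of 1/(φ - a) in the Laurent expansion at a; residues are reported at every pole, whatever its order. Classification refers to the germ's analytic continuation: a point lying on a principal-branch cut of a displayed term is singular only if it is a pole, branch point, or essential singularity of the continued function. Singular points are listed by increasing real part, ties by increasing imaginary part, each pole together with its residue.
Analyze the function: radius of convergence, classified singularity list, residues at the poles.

Denominator factor (φ - 1/5): pole of order 1 at 1/5, modulus 1/5.
The radius of convergence is the smallest modulus among the singular points: 1/5.
At the order-1 pole 1/5 set g(φ) = (φ - (1/5))*f(φ) = 32/23 - 13*φ/8.
Simple pole: residue = g(a) at a = 1/5, which is 981/920.

Radius of convergence at 0: 1/5.
At 1/5: a pole of order 1; residue 981/920.


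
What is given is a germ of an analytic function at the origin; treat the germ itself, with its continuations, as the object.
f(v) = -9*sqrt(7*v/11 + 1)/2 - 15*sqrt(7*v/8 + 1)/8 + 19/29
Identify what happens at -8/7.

The point is an algebraic (square-root) branch point.

The term (-15/8)*sqrt(1 - v/(-8/7)) has argument 1 - -8/7/(-8/7) = 0 at -8/7: a square-root (algebraic, two-sheeted) branch point; the remaining terms are analytic or single-valued there.


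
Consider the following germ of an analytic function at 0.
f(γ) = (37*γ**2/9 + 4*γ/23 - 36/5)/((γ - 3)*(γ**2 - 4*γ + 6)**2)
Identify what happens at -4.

Denominator factors: γ - 3 = -7 at γ = -4; γ**2 - 4*γ + 6 = 38 at γ = -4 — none vanishes.
So the germ continues analytically to -4.

The point is a regular point.


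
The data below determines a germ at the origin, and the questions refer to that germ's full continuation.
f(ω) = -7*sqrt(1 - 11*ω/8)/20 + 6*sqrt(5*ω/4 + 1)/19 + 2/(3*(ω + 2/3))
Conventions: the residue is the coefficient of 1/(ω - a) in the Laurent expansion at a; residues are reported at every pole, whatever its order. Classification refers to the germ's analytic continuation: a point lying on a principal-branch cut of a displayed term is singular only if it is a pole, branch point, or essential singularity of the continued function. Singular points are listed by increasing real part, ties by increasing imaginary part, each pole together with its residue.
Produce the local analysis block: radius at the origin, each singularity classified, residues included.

Radius of convergence at 0: 2/3.
At -4/5: an algebraic (square-root) branch point.
At -2/3: a pole of order 1; residue 2/3.
At 8/11: an algebraic (square-root) branch point.

Denominator factor (ω + 2/3): pole of order 1 at -2/3, modulus 2/3.
Branch term (6/19)*sqrt(1 - ω/(-4/5)): its argument vanishes at ω = -4/5, a square-root branch point, modulus 4/5.
Branch term (-7/20)*sqrt(1 - ω/(8/11)): its argument vanishes at ω = 8/11, a square-root branch point, modulus 8/11.
The radius of convergence is the smallest modulus among the singular points: 2/3.
The branch terms are analytic at -2/3 and contribute nothing to the residue; only the rational part matters.
At the order-1 pole -2/3 set g(ω) = (ω - (-2/3))*(rational part) = 2/3.
Simple pole: residue = g(a) at a = -2/3, which is 2/3.
List the singular points by increasing real part (a conjugate pair: the negative imaginary part first).


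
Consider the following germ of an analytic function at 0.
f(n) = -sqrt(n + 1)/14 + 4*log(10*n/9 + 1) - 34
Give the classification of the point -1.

The term (-1/14)*sqrt(1 - n/(-1)) has argument 1 - -1/(-1) = 0 at -1: a square-root (algebraic, two-sheeted) branch point; the remaining terms are analytic or single-valued there.

The point is an algebraic (square-root) branch point.


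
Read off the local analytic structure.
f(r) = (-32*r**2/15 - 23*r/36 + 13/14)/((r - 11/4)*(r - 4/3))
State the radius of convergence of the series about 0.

The radius of convergence is 4/3.

Denominator factor (r - 4/3): pole of order 1 at 4/3, modulus 4/3.
Denominator factor (r - 11/4): pole of order 1 at 11/4, modulus 11/4.
The radius of convergence is the smallest modulus among the singular points: 4/3.


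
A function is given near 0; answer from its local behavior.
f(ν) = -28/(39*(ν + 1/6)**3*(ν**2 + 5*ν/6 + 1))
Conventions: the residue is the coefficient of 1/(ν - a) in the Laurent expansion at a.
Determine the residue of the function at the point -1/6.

At the order-3 pole -1/6 set g(ν) = (ν - (-1/6))^3*f(ν) = -28/(39*(ν**2 + 5*ν/6 + 1)).
Order-3 pole: residue = g''(a)/2; g''(-1/6) = 4347/3328, so the residue is 4347/6656.

The residue is 4347/6656.


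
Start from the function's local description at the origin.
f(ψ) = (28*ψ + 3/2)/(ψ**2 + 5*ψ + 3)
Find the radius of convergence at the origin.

The radius of convergence is 5/2 - (1/2)*sqrt(13).

Denominator factor (ψ**2 + 5*ψ + 3): discriminant 13, real irrational roots -5/2 + (1/2)*sqrt(13) and -5/2 - (1/2)*sqrt(13); poles of order 1, moduli 5/2 - (1/2)*sqrt(13) and 5/2 + (1/2)*sqrt(13).
The radius of convergence is the smallest modulus among the singular points: 5/2 - (1/2)*sqrt(13).


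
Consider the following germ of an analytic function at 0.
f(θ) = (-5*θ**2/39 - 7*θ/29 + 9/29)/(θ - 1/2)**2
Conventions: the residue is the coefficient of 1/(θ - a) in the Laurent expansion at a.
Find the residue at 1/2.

The residue is -418/1131.

At the order-2 pole 1/2 set g(θ) = (θ - (1/2))^2*f(θ) = -5*θ**2/39 - 7*θ/29 + 9/29.
Order-2 pole: residue = g'(a); g'(1/2) = -418/1131, so the residue is -418/1131.


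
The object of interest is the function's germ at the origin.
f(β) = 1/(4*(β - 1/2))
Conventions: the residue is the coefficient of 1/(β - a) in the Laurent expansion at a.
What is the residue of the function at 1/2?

The residue is 1/4.

At the order-1 pole 1/2 set g(β) = (β - (1/2))*f(β) = 1/4.
Simple pole: residue = g(a) at a = 1/2, which is 1/4.


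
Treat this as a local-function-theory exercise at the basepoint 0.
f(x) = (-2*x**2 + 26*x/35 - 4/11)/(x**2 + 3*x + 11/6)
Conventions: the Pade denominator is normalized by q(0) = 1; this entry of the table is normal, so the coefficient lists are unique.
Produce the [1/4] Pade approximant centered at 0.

Taylor coefficients needed (expand at 0): a_0 = -24/121, a_1 = 33996/46585, a_2 = -1115508/512435, a_3 = 17835408/5636785, a_4 = -247413816/62004635, a_5 = 655262352/136410197.
Write the denominator as Q(x) = 1 + q1*x + q2*x^2 + q3*x^3 + q4*x^4. Requiring Q*f - P = O(x^6) with deg P <= 1 kills the coefficients of x^2..x^5 in Q*f:
  x^2: a_2 + q1*a_1 + q2*a_0 = 0, i.e. -1115508/512435 + (33996/46585)*q1 + (-24/121)*q2 = 0.
  x^3: a_3 + q1*a_2 + q2*a_1 + q3*a_0 = 0, i.e. 17835408/5636785 + (-1115508/512435)*q1 + (33996/46585)*q2 + (-24/121)*q3 = 0.
  x^4: a_4 + q1*a_3 + q2*a_2 + q3*a_1 + q4*a_0 = 0, i.e. -247413816/62004635 + (17835408/5636785)*q1 + (-1115508/512435)*q2 + (33996/46585)*q3 + (-24/121)*q4 = 0.
  x^5: a_5 + q1*a_4 + q2*a_3 + q3*a_2 + q4*a_1 = 0, i.e. 655262352/136410197 + (-247413816/62004635)*q1 + (17835408/5636785)*q2 + (-1115508/512435)*q3 + (33996/46585)*q4 = 0.
Solving this linear system: q1 = 41127636877/11815543619, q2 = 21641018739/11815543619, q3 = -16661021195/1074140329, q4 = -44856595525/1074140329.
The numerator is Q*f truncated at degree 1: P0 = a_0 = -24/121; P1 = a_1 + q1*a_0 = 16274873124/413544026665.

The Pade approximant has numerator coefficients [-24/121, 16274873124/413544026665]; denominator coefficients [1, 41127636877/11815543619, 21641018739/11815543619, -16661021195/1074140329, -44856595525/1074140329].


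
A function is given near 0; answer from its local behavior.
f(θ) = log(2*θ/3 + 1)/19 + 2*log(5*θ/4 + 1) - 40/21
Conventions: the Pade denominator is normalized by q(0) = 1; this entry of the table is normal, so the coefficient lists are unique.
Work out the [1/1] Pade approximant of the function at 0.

Taylor coefficients needed (expand at 0): a_0 = -40/21, a_1 = 289/114, a_2 = -4307/2736.
Write the denominator as Q(θ) = 1 + q1*θ. Requiring Q*f - P = O(θ^3) with deg P <= 1 kills the coefficients of θ^2..θ^2 in Q*f:
  θ^2: a_2 + q1*a_1 = 0, i.e. -4307/2736 + (289/114)*q1 = 0.
Solving this linear system: q1 = 4307/6936.
The numerator is Q*f truncated at degree 1: P0 = a_0 = -40/21; P1 = a_1 + q1*a_0 = 935611/691866.

The Pade approximant has numerator coefficients [-40/21, 935611/691866]; denominator coefficients [1, 4307/6936].


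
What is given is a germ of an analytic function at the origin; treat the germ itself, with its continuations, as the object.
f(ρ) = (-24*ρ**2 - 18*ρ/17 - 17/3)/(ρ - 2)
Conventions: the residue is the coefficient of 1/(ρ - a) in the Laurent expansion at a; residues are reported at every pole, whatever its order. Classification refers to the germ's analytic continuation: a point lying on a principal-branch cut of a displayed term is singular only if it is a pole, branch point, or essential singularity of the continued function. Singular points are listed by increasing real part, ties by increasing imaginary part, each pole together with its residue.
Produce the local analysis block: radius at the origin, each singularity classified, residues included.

Denominator factor (ρ - 2): pole of order 1 at 2, modulus 2.
The radius of convergence is the smallest modulus among the singular points: 2.
At the order-1 pole 2 set g(ρ) = (ρ - (2))*f(ρ) = -24*ρ**2 - 18*ρ/17 - 17/3.
Simple pole: residue = g(a) at a = 2, which is -5293/51.

Radius of convergence at 0: 2.
At 2: a pole of order 1; residue -5293/51.


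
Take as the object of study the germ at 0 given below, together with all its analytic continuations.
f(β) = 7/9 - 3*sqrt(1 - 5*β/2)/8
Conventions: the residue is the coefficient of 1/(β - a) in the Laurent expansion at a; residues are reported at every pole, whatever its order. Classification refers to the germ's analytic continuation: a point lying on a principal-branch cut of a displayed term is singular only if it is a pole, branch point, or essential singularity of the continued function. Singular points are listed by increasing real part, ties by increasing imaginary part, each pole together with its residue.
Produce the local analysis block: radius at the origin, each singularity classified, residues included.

Radius of convergence at 0: 2/5.
At 2/5: an algebraic (square-root) branch point.

Branch term (-3/8)*sqrt(1 - β/(2/5)): its argument vanishes at β = 2/5, a square-root branch point, modulus 2/5.
The radius of convergence is the smallest modulus among the singular points: 2/5.


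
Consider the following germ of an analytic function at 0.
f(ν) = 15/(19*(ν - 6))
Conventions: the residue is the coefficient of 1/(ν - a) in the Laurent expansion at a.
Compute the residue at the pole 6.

At the order-1 pole 6 set g(ν) = (ν - (6))*f(ν) = 15/19.
Simple pole: residue = g(a) at a = 6, which is 15/19.

The residue is 15/19.


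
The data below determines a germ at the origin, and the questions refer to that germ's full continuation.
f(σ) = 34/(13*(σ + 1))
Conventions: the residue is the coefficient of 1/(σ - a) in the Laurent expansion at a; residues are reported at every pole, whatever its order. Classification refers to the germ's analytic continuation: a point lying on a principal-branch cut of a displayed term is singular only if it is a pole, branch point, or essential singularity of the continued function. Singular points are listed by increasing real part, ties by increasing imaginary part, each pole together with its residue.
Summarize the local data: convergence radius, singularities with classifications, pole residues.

Denominator factor (σ + 1): pole of order 1 at -1, modulus 1.
The radius of convergence is the smallest modulus among the singular points: 1.
At the order-1 pole -1 set g(σ) = (σ - (-1))*f(σ) = 34/13.
Simple pole: residue = g(a) at a = -1, which is 34/13.

Radius of convergence at 0: 1.
At -1: a pole of order 1; residue 34/13.


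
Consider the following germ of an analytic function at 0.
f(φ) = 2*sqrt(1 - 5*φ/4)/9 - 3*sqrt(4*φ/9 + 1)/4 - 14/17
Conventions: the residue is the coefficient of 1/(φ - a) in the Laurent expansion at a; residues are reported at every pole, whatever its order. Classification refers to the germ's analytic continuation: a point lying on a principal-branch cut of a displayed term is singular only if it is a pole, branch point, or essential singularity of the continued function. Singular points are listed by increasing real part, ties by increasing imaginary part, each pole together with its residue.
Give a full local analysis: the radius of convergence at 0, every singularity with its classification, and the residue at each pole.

Radius of convergence at 0: 4/5.
At -9/4: an algebraic (square-root) branch point.
At 4/5: an algebraic (square-root) branch point.

Branch term (-3/4)*sqrt(1 - φ/(-9/4)): its argument vanishes at φ = -9/4, a square-root branch point, modulus 9/4.
Branch term (2/9)*sqrt(1 - φ/(4/5)): its argument vanishes at φ = 4/5, a square-root branch point, modulus 4/5.
The radius of convergence is the smallest modulus among the singular points: 4/5.
List the singular points by increasing real part (a conjugate pair: the negative imaginary part first).


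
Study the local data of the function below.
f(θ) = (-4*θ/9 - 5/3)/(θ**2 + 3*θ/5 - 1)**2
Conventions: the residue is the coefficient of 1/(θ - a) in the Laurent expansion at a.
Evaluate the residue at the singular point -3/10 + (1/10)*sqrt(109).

The residue is (1150/35643)*sqrt(109).

The factor θ**2 + 3*θ/5 - 1 splits as (θ - a)(θ - a') with a = -3/10 + (1/10)*sqrt(109), a' = -3/10 - (1/10)*sqrt(109). At the order-2 pole a set g(θ) = (θ - a)^2*f(θ) = [-4*θ/9 - 5/3] / (θ - a')^2.
Order-2 pole: residue = g'(a); g'(-3/10 + (1/10)*sqrt(109)) = (1150/35643)*sqrt(109), so the residue is (1150/35643)*sqrt(109).


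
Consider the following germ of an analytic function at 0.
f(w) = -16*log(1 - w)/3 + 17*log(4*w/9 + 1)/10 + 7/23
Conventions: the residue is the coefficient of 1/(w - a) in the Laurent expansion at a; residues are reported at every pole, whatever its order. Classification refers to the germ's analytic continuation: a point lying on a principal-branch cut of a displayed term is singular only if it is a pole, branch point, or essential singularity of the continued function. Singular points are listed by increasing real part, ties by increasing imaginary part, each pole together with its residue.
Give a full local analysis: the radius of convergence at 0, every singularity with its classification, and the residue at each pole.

Radius of convergence at 0: 1.
At -9/4: a logarithmic branch point.
At 1: a logarithmic branch point.

Branch term (17/10)*log(1 - w/(-9/4)): its argument vanishes at w = -9/4, a logarithmic branch point, modulus 9/4.
Branch term (-16/3)*log(1 - w/(1)): its argument vanishes at w = 1, a logarithmic branch point, modulus 1.
The radius of convergence is the smallest modulus among the singular points: 1.
List the singular points by increasing real part (a conjugate pair: the negative imaginary part first).


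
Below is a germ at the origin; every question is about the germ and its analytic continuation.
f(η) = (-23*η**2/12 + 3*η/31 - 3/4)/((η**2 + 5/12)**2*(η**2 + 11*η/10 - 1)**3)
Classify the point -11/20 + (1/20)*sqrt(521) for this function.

The point is a pole of order 3.

The denominator factor η**2 + 11*η/10 - 1 vanishes at -11/20 + (1/20)*sqrt(521) and appears to the power 3; the numerator there equals -96211/24800 + (8203/74400)*sqrt(521), nonzero, and no other factor vanishes.
Hence a pole whose order is the multiplicity, 3.


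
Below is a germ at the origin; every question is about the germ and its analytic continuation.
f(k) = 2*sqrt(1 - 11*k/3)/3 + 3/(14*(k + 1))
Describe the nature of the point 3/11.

The term (2/3)*sqrt(1 - k/(3/11)) has argument 1 - 3/11/(3/11) = 0 at 3/11: a square-root (algebraic, two-sheeted) branch point; the remaining terms are analytic or single-valued there.

The point is an algebraic (square-root) branch point.


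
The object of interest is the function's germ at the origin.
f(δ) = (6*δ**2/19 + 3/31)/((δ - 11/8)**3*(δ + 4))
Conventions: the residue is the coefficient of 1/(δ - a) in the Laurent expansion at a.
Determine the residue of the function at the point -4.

At the order-1 pole -4 set g(δ) = (δ - (-4))*f(δ) = (6*δ**2/19 + 3/31)/(δ - 11/8)**3.
Simple pole: residue = g(a) at a = -4, which is -1552896/46829623.

The residue is -1552896/46829623.


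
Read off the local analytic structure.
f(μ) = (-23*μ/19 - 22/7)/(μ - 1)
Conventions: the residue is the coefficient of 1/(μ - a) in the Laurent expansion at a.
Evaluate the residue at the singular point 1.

At the order-1 pole 1 set g(μ) = (μ - (1))*f(μ) = -23*μ/19 - 22/7.
Simple pole: residue = g(a) at a = 1, which is -579/133.

The residue is -579/133.


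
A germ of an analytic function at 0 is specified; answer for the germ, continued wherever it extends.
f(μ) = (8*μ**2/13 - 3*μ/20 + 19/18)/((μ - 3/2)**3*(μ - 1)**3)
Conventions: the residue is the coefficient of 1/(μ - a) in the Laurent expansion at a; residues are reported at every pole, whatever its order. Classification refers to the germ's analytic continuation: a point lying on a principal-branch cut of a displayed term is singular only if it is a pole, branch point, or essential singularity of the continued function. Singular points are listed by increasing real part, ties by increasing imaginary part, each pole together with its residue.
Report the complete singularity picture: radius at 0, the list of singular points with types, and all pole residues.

Denominator factor (μ - 3/2)^3: pole of order 3 at 3/2, modulus 3/2.
Denominator factor (μ - 1)^3: pole of order 3 at 1, modulus 1.
The radius of convergence is the smallest modulus among the singular points: 1.
At the order-3 pole 1 set g(μ) = (μ - (1))^3*f(μ) = (8*μ**2/13 - 3*μ/20 + 19/18)/(μ - 3/2)**3.
Order-3 pole: residue = g''(a)/2; g''(1) = -27208/39, so the residue is -13604/39.
At the order-3 pole 3/2 set g(μ) = (μ - (3/2))^3*f(μ) = (8*μ**2/13 - 3*μ/20 + 19/18)/(μ - 1)**3.
Order-3 pole: residue = g''(a)/2; g''(3/2) = 27208/39, so the residue is 13604/39.
List the singular points by increasing real part (a conjugate pair: the negative imaginary part first).

Radius of convergence at 0: 1.
At 1: a pole of order 3; residue -13604/39.
At 3/2: a pole of order 3; residue 13604/39.


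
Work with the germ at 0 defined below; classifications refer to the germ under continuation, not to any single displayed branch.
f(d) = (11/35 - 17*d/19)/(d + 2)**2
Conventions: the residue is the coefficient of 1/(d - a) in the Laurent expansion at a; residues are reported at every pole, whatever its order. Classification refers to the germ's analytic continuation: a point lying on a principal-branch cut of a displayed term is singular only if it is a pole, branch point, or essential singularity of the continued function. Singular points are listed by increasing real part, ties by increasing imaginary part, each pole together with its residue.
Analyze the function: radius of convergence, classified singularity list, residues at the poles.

Radius of convergence at 0: 2.
At -2: a pole of order 2; residue -17/19.

Denominator factor (d + 2)^2: pole of order 2 at -2, modulus 2.
The radius of convergence is the smallest modulus among the singular points: 2.
At the order-2 pole -2 set g(d) = (d - (-2))^2*f(d) = 11/35 - 17*d/19.
Order-2 pole: residue = g'(a); g'(-2) = -17/19, so the residue is -17/19.


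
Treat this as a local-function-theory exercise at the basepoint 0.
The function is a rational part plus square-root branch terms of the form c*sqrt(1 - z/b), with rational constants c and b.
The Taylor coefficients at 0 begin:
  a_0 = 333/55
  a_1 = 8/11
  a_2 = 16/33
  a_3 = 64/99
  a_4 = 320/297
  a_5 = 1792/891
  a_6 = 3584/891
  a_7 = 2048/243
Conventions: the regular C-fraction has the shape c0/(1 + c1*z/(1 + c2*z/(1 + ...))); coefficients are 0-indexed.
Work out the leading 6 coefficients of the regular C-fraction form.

The regular C-fraction coefficients are [333/55, -40/333, -182/333, -74/91, -142/273, -182/213].

Taylor coefficients (read off): a_0 = 333/55, a_1 = 8/11, a_2 = 16/33, a_3 = 64/99, a_4 = 320/297, a_5 = 1792/891.
c0 = a_0 = 333/55. Peel one level at a time: if S = 1 + c*z/S' with S'(0) = 1, then c is the z-coefficient of S and S' = c*z/(S - 1).
S_1 = c0/f = 1 + (-40/333)*z + (-7280/110889)*z^2 + ...; c1 = -40/333.
S_2 = c1*z/(S_1 - 1) = 1 + (-182/333)*z + (-4/9)*z^2 + ...; c2 = -182/333.
S_3 = c2*z/(S_2 - 1) = 1 + (-74/91)*z + (-10508/24843)*z^2 + ...; c3 = -74/91.
S_4 = c3*z/(S_3 - 1) = 1 + (-142/273)*z + (-4/9)*z^2 + ...; c4 = -142/273.
S_5 = c4*z/(S_4 - 1) = 1 + (-182/213)*z + ...; c5 = -182/213.


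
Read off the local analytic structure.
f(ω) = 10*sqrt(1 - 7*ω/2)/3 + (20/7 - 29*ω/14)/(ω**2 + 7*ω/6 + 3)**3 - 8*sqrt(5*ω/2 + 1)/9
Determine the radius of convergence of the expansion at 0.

Denominator factor (ω**2 + 7*ω/6 + 3)^3: discriminant -383/36, complex-conjugate roots (-7/12) + ((1/12)*sqrt(383))*i and (-7/12) - ((1/12)*sqrt(383))*i; poles of order 3, moduli sqrt(3) and sqrt(3).
Branch term (10/3)*sqrt(1 - ω/(2/7)): its argument vanishes at ω = 2/7, a square-root branch point, modulus 2/7.
Branch term (-8/9)*sqrt(1 - ω/(-2/5)): its argument vanishes at ω = -2/5, a square-root branch point, modulus 2/5.
The radius of convergence is the smallest modulus among the singular points: 2/7.

The radius of convergence is 2/7.


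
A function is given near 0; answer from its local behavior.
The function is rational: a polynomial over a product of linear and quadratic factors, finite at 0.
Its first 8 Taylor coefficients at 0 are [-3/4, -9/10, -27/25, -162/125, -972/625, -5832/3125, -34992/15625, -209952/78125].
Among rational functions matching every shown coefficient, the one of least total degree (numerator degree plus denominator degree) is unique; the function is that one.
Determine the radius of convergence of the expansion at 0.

No rational of total degree below 1 reproduces all 8 coefficients; solving the [0/1] Pade equations on them gives f(φ) = 5/(8*(φ - 5/6)), whose expansion matches every shown term.
Denominator factor (φ - 5/6): pole of order 1 at 5/6, modulus 5/6.
The radius of convergence is the smallest modulus among the singular points: 5/6.

The radius of convergence is 5/6.


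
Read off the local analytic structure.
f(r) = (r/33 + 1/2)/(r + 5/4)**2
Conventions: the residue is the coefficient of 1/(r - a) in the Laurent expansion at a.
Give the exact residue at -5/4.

At the order-2 pole -5/4 set g(r) = (r - (-5/4))^2*f(r) = r/33 + 1/2.
Order-2 pole: residue = g'(a); g'(-5/4) = 1/33, so the residue is 1/33.

The residue is 1/33.


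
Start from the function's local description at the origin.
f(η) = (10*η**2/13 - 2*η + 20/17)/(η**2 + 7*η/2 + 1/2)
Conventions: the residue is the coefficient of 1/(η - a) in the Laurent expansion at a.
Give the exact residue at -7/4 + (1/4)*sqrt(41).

The residue is -61/26 + (7959/18122)*sqrt(41).

The factor η**2 + 7*η/2 + 1/2 splits as (η - a)(η - a') with a = -7/4 + (1/4)*sqrt(41), a' = -7/4 - (1/4)*sqrt(41). At the order-1 pole a set g(η) = (η - a)*f(η) = [10*η**2/13 - 2*η + 20/17] / (η - a').
Simple pole: residue = g(a) at a = -7/4 + (1/4)*sqrt(41), which is -61/26 + (7959/18122)*sqrt(41).


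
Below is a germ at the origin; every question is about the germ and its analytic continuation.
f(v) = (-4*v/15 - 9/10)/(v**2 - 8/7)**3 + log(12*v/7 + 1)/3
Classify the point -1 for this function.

The point is a regular point.

Denominator factors: v**2 - 8/7 = -1/7 at v = -1 — none vanishes.
Branch term log(1 - v/(-7/12)): argument at -1 is -5/7, nonzero, so -1 is not its branch point (a point on a principal cut is still regular for the continued germ).
So the germ continues analytically to -1.


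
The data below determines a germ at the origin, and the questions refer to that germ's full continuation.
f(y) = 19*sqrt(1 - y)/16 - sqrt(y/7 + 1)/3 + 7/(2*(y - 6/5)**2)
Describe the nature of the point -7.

The point is an algebraic (square-root) branch point.

The term (-1/3)*sqrt(1 - y/(-7)) has argument 1 - -7/(-7) = 0 at -7: a square-root (algebraic, two-sheeted) branch point; the remaining terms are analytic or single-valued there.


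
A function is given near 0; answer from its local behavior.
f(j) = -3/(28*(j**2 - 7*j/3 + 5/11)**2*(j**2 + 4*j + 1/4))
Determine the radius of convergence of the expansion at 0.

Denominator factor (j**2 - 7*j/3 + 5/11)^2: discriminant 359/99, real irrational roots 7/6 + (1/66)*sqrt(3949) and 7/6 - (1/66)*sqrt(3949); poles of order 2, moduli 7/6 + (1/66)*sqrt(3949) and 7/6 - (1/66)*sqrt(3949).
Denominator factor (j**2 + 4*j + 1/4): discriminant 15, real irrational roots -2 + (1/2)*sqrt(15) and -2 - (1/2)*sqrt(15); poles of order 1, moduli 2 - (1/2)*sqrt(15) and 2 + (1/2)*sqrt(15).
The radius of convergence is the smallest modulus among the singular points: 2 - (1/2)*sqrt(15).

The radius of convergence is 2 - (1/2)*sqrt(15).


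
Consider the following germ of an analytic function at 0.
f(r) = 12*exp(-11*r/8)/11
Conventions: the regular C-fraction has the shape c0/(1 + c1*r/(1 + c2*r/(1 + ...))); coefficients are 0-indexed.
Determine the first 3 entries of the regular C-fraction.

Taylor coefficients (expand at 0): a_0 = 12/11, a_1 = -3/2, a_2 = 33/32.
c0 = a_0 = 12/11. Peel one level at a time: if S = 1 + c*r/S' with S'(0) = 1, then c is the r-coefficient of S and S' = c*r/(S - 1).
S_1 = c0/f = 1 + (11/8)*r + (121/128)*r^2 + ...; c1 = 11/8.
S_2 = c1*r/(S_1 - 1) = 1 + (-11/16)*r + ...; c2 = -11/16.

The regular C-fraction coefficients are [12/11, 11/8, -11/16].


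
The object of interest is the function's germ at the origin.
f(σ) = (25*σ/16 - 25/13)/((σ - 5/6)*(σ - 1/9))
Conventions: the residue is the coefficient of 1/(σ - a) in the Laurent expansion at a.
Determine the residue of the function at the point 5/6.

The residue is -2325/2704.

At the order-1 pole 5/6 set g(σ) = (σ - (5/6))*f(σ) = (25*σ/16 - 25/13)/(σ - 1/9).
Simple pole: residue = g(a) at a = 5/6, which is -2325/2704.


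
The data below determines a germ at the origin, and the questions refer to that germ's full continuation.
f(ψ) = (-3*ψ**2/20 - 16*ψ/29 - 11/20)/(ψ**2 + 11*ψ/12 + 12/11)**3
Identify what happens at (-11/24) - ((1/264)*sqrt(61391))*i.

The denominator factor ψ**2 + 11*ψ/12 + 12/11 vanishes at (-11/24) - ((1/264)*sqrt(61391))*i and appears to the power 3; the numerator there equals (-120359/612480) + ((961/612480)*sqrt(61391))*i, nonzero, and no other factor vanishes.
Hence a pole whose order is the multiplicity, 3.

The point is a pole of order 3.


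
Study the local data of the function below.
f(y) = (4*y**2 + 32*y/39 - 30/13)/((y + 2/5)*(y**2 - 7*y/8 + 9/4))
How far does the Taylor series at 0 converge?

The radius of convergence is 2/5.

Denominator factor (y**2 - 7*y/8 + 9/4): discriminant -527/64, complex-conjugate roots (7/16) + ((1/16)*sqrt(527))*i and (7/16) - ((1/16)*sqrt(527))*i; poles of order 1, moduli 3/2 and 3/2.
Denominator factor (y + 2/5): pole of order 1 at -2/5, modulus 2/5.
The radius of convergence is the smallest modulus among the singular points: 2/5.


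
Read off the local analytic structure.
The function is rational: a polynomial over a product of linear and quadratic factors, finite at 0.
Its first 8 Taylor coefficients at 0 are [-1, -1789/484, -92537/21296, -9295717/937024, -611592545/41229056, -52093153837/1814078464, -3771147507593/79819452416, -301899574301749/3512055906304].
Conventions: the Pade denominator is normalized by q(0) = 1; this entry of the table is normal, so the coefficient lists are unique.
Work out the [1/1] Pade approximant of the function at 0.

The Pade approximant has numerator coefficients [-1, -1091307/432938]; denominator coefficients [1, -92537/78716].

Taylor coefficients needed (read off): a_0 = -1, a_1 = -1789/484, a_2 = -92537/21296.
Write the denominator as Q(k) = 1 + q1*k. Requiring Q*f - P = O(k^3) with deg P <= 1 kills the coefficients of k^2..k^2 in Q*f:
  k^2: a_2 + q1*a_1 = 0, i.e. -92537/21296 + (-1789/484)*q1 = 0.
Solving this linear system: q1 = -92537/78716.
The numerator is Q*f truncated at degree 1: P0 = a_0 = -1; P1 = a_1 + q1*a_0 = -1091307/432938.
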